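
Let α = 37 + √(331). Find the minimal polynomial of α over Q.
m_α(x) = x^2 - 74x + 1038

From α - 37 = √(331), squaring gives (α - 37)^2 = 331, i.e. α^2 - 74α + 1369 = 331, so α^2 - 74α + 1038 = 0. The discriminant of x^2 - 74x + 1038 is (-74)^2 - 4·(1038) = 5476 - 4152 = 1324, and 4·(331) is not a perfect square in Q since 331 is squarefree and ≠ 1. Hence x^2 - 74x + 1038 is irreducible over Q and is the minimal polynomial of α.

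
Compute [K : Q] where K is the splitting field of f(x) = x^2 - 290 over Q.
[K : Q] = 2

f(x) = x^2 - 290 factors as (x - √290)(x + √290). The splitting field is K = Q(√290). Since 290 is squarefree and > 1, it is not a perfect square, so x^2 - 290 is irreducible over Q and [Q(√290) : Q] = 2. Hence [K : Q] = 2.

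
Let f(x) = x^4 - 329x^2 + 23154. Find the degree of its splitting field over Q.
[K : Q] = 4

Solving the quadratic in x^2: x^2 = (329 ± √(329^2 - 4·23154))/2 = (329 ± √15625)/2 = (329 ± 125)/2, giving x^2 = 102 or x^2 = 227. So f(x) = (x^2 - 102)(x^2 - 227) and the roots of f are ±√102, ±√227. Hence the splitting field is K = Q(√102, √227). Since 102 and 227 are distinct squarefree integers > 1, their product 23154 is not a perfect square, so √227 ∉ Q(√102). By the tower law [K:Q] = [Q(√102,√227):Q(√102)] · [Q(√102):Q] = 2 · 2 = 4.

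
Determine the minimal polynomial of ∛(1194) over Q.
m_α(x) = x^3 - 1194

α satisfies α^3 = 1194, so x^3 - 1194 annihilates α. By the rational root test, a rational root p/q (in lowest terms) of x^3 - 1194 would satisfy p^3 = 1194 q^3, forcing q = 1 and p^3 = 1194; but 1194 is not a perfect cube, contradiction. A monic cubic over Q with no rational root is irreducible (any nontrivial factorization would include a linear factor). Hence x^3 - 1194 is the minimal polynomial of α, and in particular [Q(α):Q] = 3.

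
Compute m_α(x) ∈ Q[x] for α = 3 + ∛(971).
m_α(x) = x^3 - 9x^2 + 27x - 998

Set β = α - 3 = ∛(971), so β^3 = 971. Then (α - 3)^3 - 971 = 0, i.e. α is a root of g(x) = (x - 3)^3 - 971 = x^3 - 9x^2 + 27x - 998. Since g(x) = h(x - 3) where h(x) = x^3 - 971, and h is irreducible over Q (because 971 is not a perfect cube, so h has no rational root, and a monic cubic with no rational root is irreducible), g is also irreducible (irreducibility is preserved under the substitution x → x - 3). Hence m_α(x) = x^3 - 9x^2 + 27x - 998.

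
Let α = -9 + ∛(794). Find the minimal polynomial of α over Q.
m_α(x) = x^3 + 27x^2 + 243x - 65

Set β = α + 9 = ∛(794), so β^3 = 794. Then (α + 9)^3 - 794 = 0, i.e. α is a root of g(x) = (x + 9)^3 - 794 = x^3 + 27x^2 + 243x - 65. Since g(x) = h(x + 9) where h(x) = x^3 - 794, and h is irreducible over Q (because 794 is not a perfect cube, so h has no rational root, and a monic cubic with no rational root is irreducible), g is also irreducible (irreducibility is preserved under the substitution x → x + 9). Hence m_α(x) = x^3 + 27x^2 + 243x - 65.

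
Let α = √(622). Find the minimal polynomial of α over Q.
m_α(x) = x^2 - 622

α satisfies α^2 - 622 = 0, so x^2 - 622 annihilates α. Since d = 622 is squarefree and ≠ 1, it is not a perfect square in Q, so x^2 - 622 has no rational root and is therefore irreducible over Q (a degree-2 polynomial over a field is irreducible iff it has no root). Hence m_α(x) = x^2 - 622.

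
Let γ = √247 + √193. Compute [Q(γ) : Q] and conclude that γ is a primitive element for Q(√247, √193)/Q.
[Q(γ) : Q] = 4 (equivalently, Q(γ) = Q(√247, √193))

Obviously Q(γ) ⊆ Q(√247, √193), and [Q(√247, √193):Q] = 4 (since 247, 193 are distinct squarefree integers > 1 with 47671 not a perfect square). To show equality we compute the minimal polynomial of γ. From γ = √247 + √193: γ^2 = 247 + 2√(47671) + 193 = 440 + 2√(47671), so γ^2 - 440 = 2√(47671); squaring, (γ^2 - 440)^2 = 4·47671, i.e. γ^4 - 880γ^2 + 193600 - 190684 = 0, i.e. γ^4 - 880γ^2 + 2916 = 0. So γ is a root of x^4 - 880x^2 + 2916. This polynomial is irreducible over Q: it has no rational root (each ±√247 ± √193 is irrational), and any factorization into two quadratics over Q would force √(47671) ∈ Q (pairing opposite roots) or √247, √193 ∈ Q (other pairings), all impossible. Hence [Q(γ):Q] = 4 = [Q(√247, √193):Q], so Q(γ) = Q(√247, √193).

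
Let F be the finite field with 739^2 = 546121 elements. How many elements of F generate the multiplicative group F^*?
There are φ(546120) = 138240 primitive elements

F_q^* is cyclic of order q - 1 = 546120. A cyclic group of order m has exactly φ(m) generators. Here m = 546120 = 2^3 · 3^2 · 5 · 37 · 41, so the number of primitive elements is φ(546120) = 138240.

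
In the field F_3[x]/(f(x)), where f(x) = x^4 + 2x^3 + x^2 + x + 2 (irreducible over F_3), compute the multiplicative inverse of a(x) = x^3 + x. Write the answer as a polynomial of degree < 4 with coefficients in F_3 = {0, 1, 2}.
a(x)^(-1) ≡ 2x^3 + 2x^2 (mod f(x))

Since f is irreducible over F_3, F_3[x]/(f) is a field and a(x) ≠ 0 has an inverse. Apply the extended Euclidean algorithm to f(x) and a(x) in F_3[x]: f(x) = (x + 2)·a(x) + (2x + 2);  a(x) = (2x^2 + x + 1)·(2x + 2) + (1). The last nonzero remainder is the constant 1 = gcd(f, a) in F_3. Back-substituting through the division chain expresses 1 = s(x)·a(x) + t(x)·f(x) with s(x) ≡ 2x^3 + 2x^2 (mod f), so a(x)^(-1) ≡ s(x) = 2x^3 + 2x^2 (mod f). Check: (x^3 + x)·(2x^3 + 2x^2) = 2x^6 + 2x^5 + 2x^4 + 2x^3 ≡ 1 (mod x^4 + 2x^3 + x^2 + x + 2).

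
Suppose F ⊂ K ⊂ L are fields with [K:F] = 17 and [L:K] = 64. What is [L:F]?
[L:F] = 1088

The tower law says that for any tower of field extensions F ⊂ K ⊂ L with finite degrees, [L:F] = [L:K] · [K:F]. Here this gives [L:F] = 64 · 17 = 1088.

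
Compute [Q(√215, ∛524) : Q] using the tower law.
[Q(√215, ∛524) : Q] = 6

Let L = Q(√215, ∛524). Since Q(√215) ⊂ L and [Q(√215):Q] = 2, the tower law gives 2 | [L:Q]. Likewise Q(∛524) ⊂ L with [Q(∛524):Q] = 3 (because 524 is not a perfect cube), so 3 | [L:Q]. As gcd(2,3) = 1, [L:Q] is divisible by 6. Conversely L is generated over Q by √215 and ∛524, so [L:Q] ≤ 2·3 = 6. Therefore [Q(√215, ∛524) : Q] = 6.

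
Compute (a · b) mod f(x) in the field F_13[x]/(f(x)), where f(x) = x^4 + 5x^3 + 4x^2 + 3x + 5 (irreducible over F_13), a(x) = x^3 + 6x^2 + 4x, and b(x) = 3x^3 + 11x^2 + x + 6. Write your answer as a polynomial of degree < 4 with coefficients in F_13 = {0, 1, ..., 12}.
a · b ≡ 6x^3 + 8x^2 + 2x + 2 (mod f(x))

Multiply in F_13[x]: a(x)·b(x) = (x^3 + 6x^2 + 4x)·(3x^3 + 11x^2 + x + 6) = 3x^6 + 3x^5 + x^4 + 4x^3 + x^2 + 11x. This has degree ≥ 4, so divide by f(x) over F_13: 3x^6 + 3x^5 + x^4 + 4x^3 + x^2 + 11x = (3x^2 + x + 10)·(x^4 + 5x^3 + 4x^2 + 3x + 5) + (6x^3 + 8x^2 + 2x + 2). Hence a·b ≡ 6x^3 + 8x^2 + 2x + 2 (mod f). (F_13[x]/(f) is a field with 13^4 = 28561 elements since f is irreducible of degree 4.)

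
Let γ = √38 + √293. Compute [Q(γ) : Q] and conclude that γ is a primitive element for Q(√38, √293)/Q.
[Q(γ) : Q] = 4 (equivalently, Q(γ) = Q(√38, √293))

Obviously Q(γ) ⊆ Q(√38, √293), and [Q(√38, √293):Q] = 4 (since 38, 293 are distinct squarefree integers > 1 with 11134 not a perfect square). To show equality we compute the minimal polynomial of γ. From γ = √38 + √293: γ^2 = 38 + 2√(11134) + 293 = 331 + 2√(11134), so γ^2 - 331 = 2√(11134); squaring, (γ^2 - 331)^2 = 4·11134, i.e. γ^4 - 662γ^2 + 109561 - 44536 = 0, i.e. γ^4 - 662γ^2 + 65025 = 0. So γ is a root of x^4 - 662x^2 + 65025. This polynomial is irreducible over Q: it has no rational root (each ±√38 ± √293 is irrational), and any factorization into two quadratics over Q would force √(11134) ∈ Q (pairing opposite roots) or √38, √293 ∈ Q (other pairings), all impossible. Hence [Q(γ):Q] = 4 = [Q(√38, √293):Q], so Q(γ) = Q(√38, √293).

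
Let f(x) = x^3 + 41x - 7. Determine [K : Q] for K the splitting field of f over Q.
[K : Q] = 6

By the rational root test, any rational root of the monic integer polynomial f(x) = x^3 + 41x - 7 must be an integer dividing the constant term -7, i.e. one of ±{1, 7}. Evaluating: f(1) = 35, f(-1) = -49, f(7) = 623, f(-7) = -637; none is 0, so f has no rational root and is therefore irreducible over Q (a cubic with no linear factor over a field is irreducible). For an irreducible cubic, the Galois group is A_3 or S_3 according as the discriminant disc(f) = -4a^3 - 27b^2 = -4·(41)^3 - 27·(-7)^2 = -277007 is or is not a square in Q. Here disc(f) = -277007 is not a perfect square in Q, so the Galois group of f over Q is not contained in A_3 and must be all of S_3. The splitting field has degree |S_3| = 6 over Q, so [K : Q] = 6.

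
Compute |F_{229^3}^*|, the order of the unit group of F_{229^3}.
|F_{229^3}^*| = 12008988

F_{229^3} has 229^3 = 12008989 elements; its multiplicative group consists of all nonzero elements, so |F_{229^3}^*| = 12008989 - 1 = 12008988. (It is cyclic since any finite subgroup of the multiplicative group of a field is cyclic.)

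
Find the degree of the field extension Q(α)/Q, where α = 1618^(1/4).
[Q(α):Q] = 4

α is a root of x^4 - 1618. By Eisenstein's criterion at the prime p = 2 (which divides the constant term 1618 but p^2 = 4 does not, since 1618 is squarefree), x^4 - 1618 is irreducible over Q. Hence [Q(α):Q] = 4.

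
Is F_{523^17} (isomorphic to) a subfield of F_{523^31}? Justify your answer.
No: F_{523^17} is not a subfield of F_{523^31}

F_{p^m} embeds in F_{p^n} iff m | n. Here 17 ∤ 31 (since 31 = 1·17 + 14 with remainder 14 ≠ 0), so F_{523^17} is not a subfield of F_{523^31}. Equivalently: if it were, the tower law would give 17 = [F_{523^17}:F_523] dividing [F_{523^31}:F_523] = 31, contradiction.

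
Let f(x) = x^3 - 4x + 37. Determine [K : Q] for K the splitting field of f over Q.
[K : Q] = 6

By the rational root test, any rational root of the monic integer polynomial f(x) = x^3 - 4x + 37 must be an integer dividing the constant term 37, i.e. one of ±{1, 37}. Evaluating: f(1) = 34, f(-1) = 40, f(37) = 50542, f(-37) = -50468; none is 0, so f has no rational root and is therefore irreducible over Q (a cubic with no linear factor over a field is irreducible). For an irreducible cubic, the Galois group is A_3 or S_3 according as the discriminant disc(f) = -4a^3 - 27b^2 = -4·(-4)^3 - 27·(37)^2 = -36707 is or is not a square in Q. Here disc(f) = -36707 is not a perfect square in Q, so the Galois group of f over Q is not contained in A_3 and must be all of S_3. The splitting field has degree |S_3| = 6 over Q, so [K : Q] = 6.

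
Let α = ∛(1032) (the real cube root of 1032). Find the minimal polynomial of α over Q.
m_α(x) = x^3 - 1032

α satisfies α^3 = 1032, so x^3 - 1032 annihilates α. By the rational root test, a rational root p/q (in lowest terms) of x^3 - 1032 would satisfy p^3 = 1032 q^3, forcing q = 1 and p^3 = 1032; but 1032 is not a perfect cube, contradiction. A monic cubic over Q with no rational root is irreducible (any nontrivial factorization would include a linear factor). Hence x^3 - 1032 is the minimal polynomial of α, and in particular [Q(α):Q] = 3.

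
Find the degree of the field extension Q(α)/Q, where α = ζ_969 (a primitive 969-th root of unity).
[Q(α):Q] = 576

The minimal polynomial of ζ_969 over Q is the 969-th cyclotomic polynomial Φ_969(x), which is irreducible over Q and has degree φ(969) = 576. Hence [Q(α):Q] = φ(969) = 576.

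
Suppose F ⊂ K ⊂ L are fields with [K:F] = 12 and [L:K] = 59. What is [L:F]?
[L:F] = 708

The tower law says that for any tower of field extensions F ⊂ K ⊂ L with finite degrees, [L:F] = [L:K] · [K:F]. Here this gives [L:F] = 59 · 12 = 708.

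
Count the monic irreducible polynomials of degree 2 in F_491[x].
There are 120295 monic irreducible polynomials of degree 2 over F_491

Each element of F_{491^2} that lies in no proper subfield is a root of exactly one monic irreducible of degree 2 over F_491, and each such polynomial has 2 distinct roots in F_{491^2}. By Möbius inversion the count is N_491(2) = (1/2) Σ_{d|2} μ(2/d) · 491^d = (1/2)(μ(2)·491^1 + μ(1)·491^2) = 240590/2 = 120295.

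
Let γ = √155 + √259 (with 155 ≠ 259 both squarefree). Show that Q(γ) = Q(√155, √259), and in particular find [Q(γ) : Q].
[Q(γ) : Q] = 4 (equivalently, Q(γ) = Q(√155, √259))

Obviously Q(γ) ⊆ Q(√155, √259), and [Q(√155, √259):Q] = 4 (since 155, 259 are distinct squarefree integers > 1 with 40145 not a perfect square). To show equality we compute the minimal polynomial of γ. From γ = √155 + √259: γ^2 = 155 + 2√(40145) + 259 = 414 + 2√(40145), so γ^2 - 414 = 2√(40145); squaring, (γ^2 - 414)^2 = 4·40145, i.e. γ^4 - 828γ^2 + 171396 - 160580 = 0, i.e. γ^4 - 828γ^2 + 10816 = 0. So γ is a root of x^4 - 828x^2 + 10816. This polynomial is irreducible over Q: it has no rational root (each ±√155 ± √259 is irrational), and any factorization into two quadratics over Q would force √(40145) ∈ Q (pairing opposite roots) or √155, √259 ∈ Q (other pairings), all impossible. Hence [Q(γ):Q] = 4 = [Q(√155, √259):Q], so Q(γ) = Q(√155, √259).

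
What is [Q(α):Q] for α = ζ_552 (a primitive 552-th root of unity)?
[Q(α):Q] = 176

The minimal polynomial of ζ_552 over Q is the 552-th cyclotomic polynomial Φ_552(x), which is irreducible over Q and has degree φ(552) = 176. Hence [Q(α):Q] = φ(552) = 176.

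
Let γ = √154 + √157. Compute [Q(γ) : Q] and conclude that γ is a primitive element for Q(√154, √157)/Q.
[Q(γ) : Q] = 4 (equivalently, Q(γ) = Q(√154, √157))

Obviously Q(γ) ⊆ Q(√154, √157), and [Q(√154, √157):Q] = 4 (since 154, 157 are distinct squarefree integers > 1 with 24178 not a perfect square). To show equality we compute the minimal polynomial of γ. From γ = √154 + √157: γ^2 = 154 + 2√(24178) + 157 = 311 + 2√(24178), so γ^2 - 311 = 2√(24178); squaring, (γ^2 - 311)^2 = 4·24178, i.e. γ^4 - 622γ^2 + 96721 - 96712 = 0, i.e. γ^4 - 622γ^2 + 9 = 0. So γ is a root of x^4 - 622x^2 + 9. This polynomial is irreducible over Q: it has no rational root (each ±√154 ± √157 is irrational), and any factorization into two quadratics over Q would force √(24178) ∈ Q (pairing opposite roots) or √154, √157 ∈ Q (other pairings), all impossible. Hence [Q(γ):Q] = 4 = [Q(√154, √157):Q], so Q(γ) = Q(√154, √157).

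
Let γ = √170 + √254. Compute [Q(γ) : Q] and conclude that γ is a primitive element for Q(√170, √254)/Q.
[Q(γ) : Q] = 4 (equivalently, Q(γ) = Q(√170, √254))

Obviously Q(γ) ⊆ Q(√170, √254), and [Q(√170, √254):Q] = 4 (since 170, 254 are distinct squarefree integers > 1 with 43180 not a perfect square). To show equality we compute the minimal polynomial of γ. From γ = √170 + √254: γ^2 = 170 + 2√(43180) + 254 = 424 + 2√(43180), so γ^2 - 424 = 2√(43180); squaring, (γ^2 - 424)^2 = 4·43180, i.e. γ^4 - 848γ^2 + 179776 - 172720 = 0, i.e. γ^4 - 848γ^2 + 7056 = 0. So γ is a root of x^4 - 848x^2 + 7056. This polynomial is irreducible over Q: it has no rational root (each ±√170 ± √254 is irrational), and any factorization into two quadratics over Q would force √(43180) ∈ Q (pairing opposite roots) or √170, √254 ∈ Q (other pairings), all impossible. Hence [Q(γ):Q] = 4 = [Q(√170, √254):Q], so Q(γ) = Q(√170, √254).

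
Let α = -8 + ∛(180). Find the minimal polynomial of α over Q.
m_α(x) = x^3 + 24x^2 + 192x + 332

Set β = α + 8 = ∛(180), so β^3 = 180. Then (α + 8)^3 - 180 = 0, i.e. α is a root of g(x) = (x + 8)^3 - 180 = x^3 + 24x^2 + 192x + 332. Since g(x) = h(x + 8) where h(x) = x^3 - 180, and h is irreducible over Q (because 180 is not a perfect cube, so h has no rational root, and a monic cubic with no rational root is irreducible), g is also irreducible (irreducibility is preserved under the substitution x → x + 8). Hence m_α(x) = x^3 + 24x^2 + 192x + 332.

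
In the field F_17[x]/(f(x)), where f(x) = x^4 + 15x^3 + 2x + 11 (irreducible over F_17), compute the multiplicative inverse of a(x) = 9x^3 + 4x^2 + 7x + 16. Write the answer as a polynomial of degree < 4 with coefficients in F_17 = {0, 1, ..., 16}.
a(x)^(-1) ≡ x^3 + 4x^2 + 16x + 14 (mod f(x))

Since f is irreducible over F_17, F_17[x]/(f) is a field and a(x) ≠ 0 has an inverse. Apply the extended Euclidean algorithm to f(x) and a(x) in F_17[x]: f(x) = (2x + 14)·a(x) + (15x^2 + 8x + 8);  a(x) = (4x + 14)·(15x^2 + 8x + 8) + (16x + 6);  (15x^2 + 8x + 8) = (2x + 4)·(16x + 6) + (1). The last nonzero remainder is the constant 1 = gcd(f, a) in F_17. Back-substituting through the division chain expresses 1 = s(x)·a(x) + t(x)·f(x) with s(x) ≡ x^3 + 4x^2 + 16x + 14 (mod f), so a(x)^(-1) ≡ s(x) = x^3 + 4x^2 + 16x + 14 (mod f). Check: (9x^3 + 4x^2 + 7x + 16)·(x^3 + 4x^2 + 16x + 14) = 9x^6 + 6x^5 + 14x^4 + 13x^3 + 11x^2 + 14x + 3 ≡ 1 (mod x^4 + 15x^3 + 2x + 11).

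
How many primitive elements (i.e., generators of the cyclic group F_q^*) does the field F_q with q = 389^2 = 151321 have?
There are φ(151320) = 36864 primitive elements

F_q^* is cyclic of order q - 1 = 151320. A cyclic group of order m has exactly φ(m) generators. Here m = 151320 = 2^3 · 3 · 5 · 13 · 97, so the number of primitive elements is φ(151320) = 36864.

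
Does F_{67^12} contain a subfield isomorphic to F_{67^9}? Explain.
No: F_{67^9} is not a subfield of F_{67^12}

F_{p^m} embeds in F_{p^n} iff m | n. Here 9 ∤ 12 (since 12 = 1·9 + 3 with remainder 3 ≠ 0), so F_{67^9} is not a subfield of F_{67^12}. Equivalently: if it were, the tower law would give 9 = [F_{67^9}:F_67] dividing [F_{67^12}:F_67] = 12, contradiction.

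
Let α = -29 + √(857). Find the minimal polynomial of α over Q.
m_α(x) = x^2 + 58x - 16

From α + 29 = √(857), squaring gives (α + 29)^2 = 857, i.e. α^2 + 58α + 841 = 857, so α^2 + 58α - 16 = 0. The discriminant of x^2 + 58x - 16 is (58)^2 - 4·(-16) = 3364 + 64 = 3428, and 4·(857) is not a perfect square in Q since 857 is squarefree and ≠ 1. Hence x^2 + 58x - 16 is irreducible over Q and is the minimal polynomial of α.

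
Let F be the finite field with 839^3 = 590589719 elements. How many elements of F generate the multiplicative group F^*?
There are φ(590589718) = 294589680 primitive elements

F_q^* is cyclic of order q - 1 = 590589718. A cyclic group of order m has exactly φ(m) generators. Here m = 590589718 = 2 · 419 · 704761, so the number of primitive elements is φ(590589718) = 294589680.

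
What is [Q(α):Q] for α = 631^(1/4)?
[Q(α):Q] = 4

α is a root of x^4 - 631. By Eisenstein's criterion at the prime p = 631 (which divides the constant term 631 but p^2 = 398161 does not, since 631 is squarefree), x^4 - 631 is irreducible over Q. Hence [Q(α):Q] = 4.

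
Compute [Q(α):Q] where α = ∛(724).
[Q(α):Q] = 3

The minimal polynomial of α is x^3 - 724, irreducible over Q since 724 is not a perfect cube (so x^3 - 724 has no rational root). Hence [Q(α):Q] = deg(m_α) = 3.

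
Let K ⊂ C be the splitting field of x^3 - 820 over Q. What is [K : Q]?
[K : Q] = 6

The roots of x^3 - 820 are ∛820, ω∛820, ω^2∛820 where ω = e^(2πi/3) is a primitive cube root of unity, so K = Q(∛820, ω). Now [Q(∛820):Q] = 3 (since 820 is not a perfect cube, x^3 - 820 is irreducible) and [Q(ω):Q] = 2. Both 2 and 3 divide [K:Q], and [K:Q] ≤ 3·2 = 6, so [K:Q] = 6. (Equivalently: Q(∛820) ⊂ R but ω ∉ R, so [K : Q(∛820)] = 2.)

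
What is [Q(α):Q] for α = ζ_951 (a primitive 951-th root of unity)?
[Q(α):Q] = 632

The minimal polynomial of ζ_951 over Q is the 951-th cyclotomic polynomial Φ_951(x), which is irreducible over Q and has degree φ(951) = 632. Hence [Q(α):Q] = φ(951) = 632.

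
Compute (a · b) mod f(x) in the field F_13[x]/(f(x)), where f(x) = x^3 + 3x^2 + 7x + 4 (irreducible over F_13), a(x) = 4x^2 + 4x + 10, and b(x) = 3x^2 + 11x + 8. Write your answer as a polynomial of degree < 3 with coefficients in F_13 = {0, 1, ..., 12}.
a · b ≡ x^2 + 6x (mod f(x))

Multiply in F_13[x]: a(x)·b(x) = (4x^2 + 4x + 10)·(3x^2 + 11x + 8) = 12x^4 + 4x^3 + 2x^2 + 12x + 2. This has degree ≥ 3, so divide by f(x) over F_13: 12x^4 + 4x^3 + 2x^2 + 12x + 2 = (12x + 7)·(x^3 + 3x^2 + 7x + 4) + (x^2 + 6x). Hence a·b ≡ x^2 + 6x (mod f). (F_13[x]/(f) is a field with 13^3 = 2197 elements since f is irreducible of degree 3.)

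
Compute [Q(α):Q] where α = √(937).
[Q(α):Q] = 2

[Q(α):Q] equals the degree of the minimal polynomial of α. Here α^2 = 937 and x^2 - 937 is irreducible (d = 937 is squarefree, ≠ 1, hence not a square), so deg(m_α) = 2. Thus [Q(α):Q] = 2.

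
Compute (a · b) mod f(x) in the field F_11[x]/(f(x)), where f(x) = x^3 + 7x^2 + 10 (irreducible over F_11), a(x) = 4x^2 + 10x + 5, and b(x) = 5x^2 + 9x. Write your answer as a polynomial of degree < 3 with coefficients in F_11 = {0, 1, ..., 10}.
a · b ≡ 9x^2 + 10x + 1 (mod f(x))

Multiply in F_11[x]: a(x)·b(x) = (4x^2 + 10x + 5)·(5x^2 + 9x) = 9x^4 + 9x^3 + 5x^2 + x. This has degree ≥ 3, so divide by f(x) over F_11: 9x^4 + 9x^3 + 5x^2 + x = (9x + 1)·(x^3 + 7x^2 + 10) + (9x^2 + 10x + 1). Hence a·b ≡ 9x^2 + 10x + 1 (mod f). (F_11[x]/(f) is a field with 11^3 = 1331 elements since f is irreducible of degree 3.)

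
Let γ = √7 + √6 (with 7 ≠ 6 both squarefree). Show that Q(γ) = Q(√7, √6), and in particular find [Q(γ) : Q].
[Q(γ) : Q] = 4 (equivalently, Q(γ) = Q(√7, √6))

Obviously Q(γ) ⊆ Q(√7, √6), and [Q(√7, √6):Q] = 4 (since 7, 6 are distinct squarefree integers > 1 with 42 not a perfect square). To show equality we compute the minimal polynomial of γ. From γ = √7 + √6: γ^2 = 7 + 2√(42) + 6 = 13 + 2√(42), so γ^2 - 13 = 2√(42); squaring, (γ^2 - 13)^2 = 4·42, i.e. γ^4 - 26γ^2 + 169 - 168 = 0, i.e. γ^4 - 26γ^2 + 1 = 0. So γ is a root of x^4 - 26x^2 + 1. This polynomial is irreducible over Q: it has no rational root (each ±√7 ± √6 is irrational), and any factorization into two quadratics over Q would force √(42) ∈ Q (pairing opposite roots) or √7, √6 ∈ Q (other pairings), all impossible. Hence [Q(γ):Q] = 4 = [Q(√7, √6):Q], so Q(γ) = Q(√7, √6).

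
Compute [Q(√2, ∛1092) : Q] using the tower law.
[Q(√2, ∛1092) : Q] = 6

Let L = Q(√2, ∛1092). Since Q(√2) ⊂ L and [Q(√2):Q] = 2, the tower law gives 2 | [L:Q]. Likewise Q(∛1092) ⊂ L with [Q(∛1092):Q] = 3 (because 1092 is not a perfect cube), so 3 | [L:Q]. As gcd(2,3) = 1, [L:Q] is divisible by 6. Conversely L is generated over Q by √2 and ∛1092, so [L:Q] ≤ 2·3 = 6. Therefore [Q(√2, ∛1092) : Q] = 6.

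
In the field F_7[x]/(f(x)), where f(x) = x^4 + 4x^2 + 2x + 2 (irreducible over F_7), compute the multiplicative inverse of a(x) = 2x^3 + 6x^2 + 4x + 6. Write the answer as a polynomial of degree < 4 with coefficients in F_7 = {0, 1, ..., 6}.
a(x)^(-1) ≡ 6x^3 + 3x^2 + 2x + 3 (mod f(x))

Since f is irreducible over F_7, F_7[x]/(f) is a field and a(x) ≠ 0 has an inverse. Apply the extended Euclidean algorithm to f(x) and a(x) in F_7[x]: f(x) = (4x + 2)·a(x) + (4x^2 + 5x + 4);  a(x) = (4x)·(4x^2 + 5x + 4) + (2x + 6);  (4x^2 + 5x + 4) = (2x)·(2x + 6) + (4). The last nonzero remainder is the constant 4 = gcd(f, a) in F_7. Back-substituting through the division chain expresses 4 = s(x)·a(x) + t(x)·f(x) with s(x) ≡ 3x^3 + 5x^2 + x + 5 (mod f), so (3x^3 + 5x^2 + x + 5)·a(x) ≡ 4 (mod f). Multiplying by 4^(-1) ≡ 2 in F_7 gives a(x)^(-1) ≡ 2·(3x^3 + 5x^2 + x + 5) ≡ 6x^3 + 3x^2 + 2x + 3 (mod f). Check: (2x^3 + 6x^2 + 4x + 6)·(6x^3 + 3x^2 + 2x + 3) = 5x^6 + 4x^4 + 3x^3 + 2x^2 + 3x + 4 ≡ 1 (mod x^4 + 4x^2 + 2x + 2).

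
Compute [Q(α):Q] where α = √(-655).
[Q(α):Q] = 2

[Q(α):Q] equals the degree of the minimal polynomial of α. Here α^2 = -655 and x^2 + 655 is irreducible (d = -655 is squarefree, ≠ 1, hence not a square), so deg(m_α) = 2. Thus [Q(α):Q] = 2.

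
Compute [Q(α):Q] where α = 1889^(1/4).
[Q(α):Q] = 4

α is a root of x^4 - 1889. By Eisenstein's criterion at the prime p = 1889 (which divides the constant term 1889 but p^2 = 3568321 does not, since 1889 is squarefree), x^4 - 1889 is irreducible over Q. Hence [Q(α):Q] = 4.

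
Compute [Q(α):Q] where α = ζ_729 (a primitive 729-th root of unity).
[Q(α):Q] = 486

The minimal polynomial of ζ_729 over Q is the 729-th cyclotomic polynomial Φ_729(x), which is irreducible over Q and has degree φ(729) = 486. Hence [Q(α):Q] = φ(729) = 486.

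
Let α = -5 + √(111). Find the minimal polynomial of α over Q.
m_α(x) = x^2 + 10x - 86

From α + 5 = √(111), squaring gives (α + 5)^2 = 111, i.e. α^2 + 10α + 25 = 111, so α^2 + 10α - 86 = 0. The discriminant of x^2 + 10x - 86 is (10)^2 - 4·(-86) = 100 + 344 = 444, and 4·(111) is not a perfect square in Q since 111 is squarefree and ≠ 1. Hence x^2 + 10x - 86 is irreducible over Q and is the minimal polynomial of α.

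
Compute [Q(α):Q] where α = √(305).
[Q(α):Q] = 2

[Q(α):Q] equals the degree of the minimal polynomial of α. Here α^2 = 305 and x^2 - 305 is irreducible (d = 305 is squarefree, ≠ 1, hence not a square), so deg(m_α) = 2. Thus [Q(α):Q] = 2.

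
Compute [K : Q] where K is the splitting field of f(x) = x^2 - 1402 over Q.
[K : Q] = 2

f(x) = x^2 - 1402 factors as (x - √1402)(x + √1402). The splitting field is K = Q(√1402). Since 1402 is squarefree and > 1, it is not a perfect square, so x^2 - 1402 is irreducible over Q and [Q(√1402) : Q] = 2. Hence [K : Q] = 2.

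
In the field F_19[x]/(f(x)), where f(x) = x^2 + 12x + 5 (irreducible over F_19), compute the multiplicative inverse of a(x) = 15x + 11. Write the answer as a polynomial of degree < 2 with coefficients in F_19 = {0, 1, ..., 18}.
a(x)^(-1) ≡ 6x + 3 (mod f(x))

Since f is irreducible over F_19, F_19[x]/(f) is a field and a(x) ≠ 0 has an inverse. Apply the extended Euclidean algorithm to f(x) and a(x) in F_19[x]: f(x) = (14x + 7)·a(x) + (4). The last nonzero remainder is the constant 4 = gcd(f, a) in F_19. Back-substituting through the division chain expresses 4 = s(x)·a(x) + t(x)·f(x) with s(x) ≡ 5x + 12 (mod f), so (5x + 12)·a(x) ≡ 4 (mod f). Multiplying by 4^(-1) ≡ 5 in F_19 gives a(x)^(-1) ≡ 5·(5x + 12) ≡ 6x + 3 (mod f). Check: (15x + 11)·(6x + 3) = 14x^2 + 16x + 14 ≡ 1 (mod x^2 + 12x + 5).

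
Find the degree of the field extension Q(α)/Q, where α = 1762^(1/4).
[Q(α):Q] = 4

α is a root of x^4 - 1762. By Eisenstein's criterion at the prime p = 2 (which divides the constant term 1762 but p^2 = 4 does not, since 1762 is squarefree), x^4 - 1762 is irreducible over Q. Hence [Q(α):Q] = 4.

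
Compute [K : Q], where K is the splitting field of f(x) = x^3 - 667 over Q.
[K : Q] = 6

The roots of x^3 - 667 are ∛667, ω∛667, ω^2∛667 where ω = e^(2πi/3) is a primitive cube root of unity, so K = Q(∛667, ω). Now [Q(∛667):Q] = 3 (since 667 is not a perfect cube, x^3 - 667 is irreducible) and [Q(ω):Q] = 2. Both 2 and 3 divide [K:Q], and [K:Q] ≤ 3·2 = 6, so [K:Q] = 6. (Equivalently: Q(∛667) ⊂ R but ω ∉ R, so [K : Q(∛667)] = 2.)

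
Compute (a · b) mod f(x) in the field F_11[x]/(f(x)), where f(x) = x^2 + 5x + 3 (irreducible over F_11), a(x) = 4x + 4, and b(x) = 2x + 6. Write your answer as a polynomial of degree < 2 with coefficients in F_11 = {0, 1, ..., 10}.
a · b ≡ 3x (mod f(x))

Multiply in F_11[x]: a(x)·b(x) = (4x + 4)·(2x + 6) = 8x^2 + 10x + 2. This has degree ≥ 2, so divide by f(x) over F_11: 8x^2 + 10x + 2 = (8)·(x^2 + 5x + 3) + (3x). Hence a·b ≡ 3x (mod f). (F_11[x]/(f) is a field with 11^2 = 121 elements since f is irreducible of degree 2.)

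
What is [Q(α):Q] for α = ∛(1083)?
[Q(α):Q] = 3

The minimal polynomial of α is x^3 - 1083, irreducible over Q since 1083 is not a perfect cube (so x^3 - 1083 has no rational root). Hence [Q(α):Q] = deg(m_α) = 3.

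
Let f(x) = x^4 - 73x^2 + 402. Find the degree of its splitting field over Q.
[K : Q] = 4

Solving the quadratic in x^2: x^2 = (73 ± √(73^2 - 4·402))/2 = (73 ± √3721)/2 = (73 ± 61)/2, giving x^2 = 67 or x^2 = 6. So f(x) = (x^2 - 67)(x^2 - 6) and the roots of f are ±√67, ±√6. Hence the splitting field is K = Q(√67, √6). Since 67 and 6 are distinct squarefree integers > 1, their product 402 is not a perfect square, so √6 ∉ Q(√67). By the tower law [K:Q] = [Q(√67,√6):Q(√67)] · [Q(√67):Q] = 2 · 2 = 4.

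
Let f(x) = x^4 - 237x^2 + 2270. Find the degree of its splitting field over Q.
[K : Q] = 4

Solving the quadratic in x^2: x^2 = (237 ± √(237^2 - 4·2270))/2 = (237 ± √47089)/2 = (237 ± 217)/2, giving x^2 = 227 or x^2 = 10. So f(x) = (x^2 - 227)(x^2 - 10) and the roots of f are ±√227, ±√10. Hence the splitting field is K = Q(√227, √10). Since 227 and 10 are distinct squarefree integers > 1, their product 2270 is not a perfect square, so √10 ∉ Q(√227). By the tower law [K:Q] = [Q(√227,√10):Q(√227)] · [Q(√227):Q] = 2 · 2 = 4.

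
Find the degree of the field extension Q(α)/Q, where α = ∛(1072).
[Q(α):Q] = 3

The minimal polynomial of α is x^3 - 1072, irreducible over Q since 1072 is not a perfect cube (so x^3 - 1072 has no rational root). Hence [Q(α):Q] = deg(m_α) = 3.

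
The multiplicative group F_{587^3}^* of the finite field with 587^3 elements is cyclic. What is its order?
|F_{587^3}^*| = 202262002

F_{587^3} has 587^3 = 202262003 elements; its multiplicative group consists of all nonzero elements, so |F_{587^3}^*| = 202262003 - 1 = 202262002. (It is cyclic since any finite subgroup of the multiplicative group of a field is cyclic.)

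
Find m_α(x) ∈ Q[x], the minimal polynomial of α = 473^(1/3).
m_α(x) = x^3 - 473

α satisfies α^3 = 473, so x^3 - 473 annihilates α. By the rational root test, a rational root p/q (in lowest terms) of x^3 - 473 would satisfy p^3 = 473 q^3, forcing q = 1 and p^3 = 473; but 473 is not a perfect cube, contradiction. A monic cubic over Q with no rational root is irreducible (any nontrivial factorization would include a linear factor). Hence x^3 - 473 is the minimal polynomial of α, and in particular [Q(α):Q] = 3.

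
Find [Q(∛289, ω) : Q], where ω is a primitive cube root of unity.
[Q(∛289, ω) : Q] = 6

[Q(∛289):Q] = 3 (min poly x^3 - 289, irreducible since 289 is not a perfect cube). [Q(ω):Q] = 2 (min poly x^2 + x + 1). Since Q(∛289) ⊂ R and ω ∉ R, we have ω ∉ Q(∛289), so x^2 + x + 1 remains irreducible over Q(∛289) and [Q(∛289, ω) : Q(∛289)] = 2. By the tower law, [Q(∛289, ω) : Q] = 3 · 2 = 6. (In fact Q(∛289, ω) is the splitting field of x^3 - 289 over Q.)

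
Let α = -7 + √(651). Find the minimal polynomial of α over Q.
m_α(x) = x^2 + 14x - 602

From α + 7 = √(651), squaring gives (α + 7)^2 = 651, i.e. α^2 + 14α + 49 = 651, so α^2 + 14α - 602 = 0. The discriminant of x^2 + 14x - 602 is (14)^2 - 4·(-602) = 196 + 2408 = 2604, and 4·(651) is not a perfect square in Q since 651 is squarefree and ≠ 1. Hence x^2 + 14x - 602 is irreducible over Q and is the minimal polynomial of α.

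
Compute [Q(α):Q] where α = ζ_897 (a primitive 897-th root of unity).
[Q(α):Q] = 528

The minimal polynomial of ζ_897 over Q is the 897-th cyclotomic polynomial Φ_897(x), which is irreducible over Q and has degree φ(897) = 528. Hence [Q(α):Q] = φ(897) = 528.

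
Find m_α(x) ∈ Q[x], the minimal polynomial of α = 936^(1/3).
m_α(x) = x^3 - 936

α satisfies α^3 = 936, so x^3 - 936 annihilates α. By the rational root test, a rational root p/q (in lowest terms) of x^3 - 936 would satisfy p^3 = 936 q^3, forcing q = 1 and p^3 = 936; but 936 is not a perfect cube, contradiction. A monic cubic over Q with no rational root is irreducible (any nontrivial factorization would include a linear factor). Hence x^3 - 936 is the minimal polynomial of α, and in particular [Q(α):Q] = 3.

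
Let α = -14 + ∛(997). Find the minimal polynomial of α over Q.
m_α(x) = x^3 + 42x^2 + 588x + 1747

Set β = α + 14 = ∛(997), so β^3 = 997. Then (α + 14)^3 - 997 = 0, i.e. α is a root of g(x) = (x + 14)^3 - 997 = x^3 + 42x^2 + 588x + 1747. Since g(x) = h(x + 14) where h(x) = x^3 - 997, and h is irreducible over Q (because 997 is not a perfect cube, so h has no rational root, and a monic cubic with no rational root is irreducible), g is also irreducible (irreducibility is preserved under the substitution x → x + 14). Hence m_α(x) = x^3 + 42x^2 + 588x + 1747.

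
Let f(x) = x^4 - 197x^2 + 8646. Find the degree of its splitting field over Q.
[K : Q] = 4

Solving the quadratic in x^2: x^2 = (197 ± √(197^2 - 4·8646))/2 = (197 ± √4225)/2 = (197 ± 65)/2, giving x^2 = 131 or x^2 = 66. So f(x) = (x^2 - 131)(x^2 - 66) and the roots of f are ±√131, ±√66. Hence the splitting field is K = Q(√131, √66). Since 131 and 66 are distinct squarefree integers > 1, their product 8646 is not a perfect square, so √66 ∉ Q(√131). By the tower law [K:Q] = [Q(√131,√66):Q(√131)] · [Q(√131):Q] = 2 · 2 = 4.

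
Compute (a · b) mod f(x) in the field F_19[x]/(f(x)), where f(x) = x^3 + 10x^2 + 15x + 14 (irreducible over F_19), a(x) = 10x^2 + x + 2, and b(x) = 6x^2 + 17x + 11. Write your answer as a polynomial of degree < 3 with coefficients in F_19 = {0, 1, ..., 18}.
a · b ≡ 2x^2 + 17x + 11 (mod f(x))

Multiply in F_19[x]: a(x)·b(x) = (10x^2 + x + 2)·(6x^2 + 17x + 11) = 3x^4 + 5x^3 + 6x^2 + 7x + 3. This has degree ≥ 3, so divide by f(x) over F_19: 3x^4 + 5x^3 + 6x^2 + 7x + 3 = (3x + 13)·(x^3 + 10x^2 + 15x + 14) + (2x^2 + 17x + 11). Hence a·b ≡ 2x^2 + 17x + 11 (mod f). (F_19[x]/(f) is a field with 19^3 = 6859 elements since f is irreducible of degree 3.)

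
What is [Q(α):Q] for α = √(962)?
[Q(α):Q] = 2

[Q(α):Q] equals the degree of the minimal polynomial of α. Here α^2 = 962 and x^2 - 962 is irreducible (d = 962 is squarefree, ≠ 1, hence not a square), so deg(m_α) = 2. Thus [Q(α):Q] = 2.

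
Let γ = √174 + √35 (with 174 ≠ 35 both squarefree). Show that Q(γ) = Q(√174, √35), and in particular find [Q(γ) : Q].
[Q(γ) : Q] = 4 (equivalently, Q(γ) = Q(√174, √35))

Obviously Q(γ) ⊆ Q(√174, √35), and [Q(√174, √35):Q] = 4 (since 174, 35 are distinct squarefree integers > 1 with 6090 not a perfect square). To show equality we compute the minimal polynomial of γ. From γ = √174 + √35: γ^2 = 174 + 2√(6090) + 35 = 209 + 2√(6090), so γ^2 - 209 = 2√(6090); squaring, (γ^2 - 209)^2 = 4·6090, i.e. γ^4 - 418γ^2 + 43681 - 24360 = 0, i.e. γ^4 - 418γ^2 + 19321 = 0. So γ is a root of x^4 - 418x^2 + 19321. This polynomial is irreducible over Q: it has no rational root (each ±√174 ± √35 is irrational), and any factorization into two quadratics over Q would force √(6090) ∈ Q (pairing opposite roots) or √174, √35 ∈ Q (other pairings), all impossible. Hence [Q(γ):Q] = 4 = [Q(√174, √35):Q], so Q(γ) = Q(√174, √35).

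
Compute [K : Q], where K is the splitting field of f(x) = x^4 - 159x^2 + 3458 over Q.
[K : Q] = 4

Solving the quadratic in x^2: x^2 = (159 ± √(159^2 - 4·3458))/2 = (159 ± √11449)/2 = (159 ± 107)/2, giving x^2 = 133 or x^2 = 26. So f(x) = (x^2 - 133)(x^2 - 26) and the roots of f are ±√133, ±√26. Hence the splitting field is K = Q(√133, √26). Since 133 and 26 are distinct squarefree integers > 1, their product 3458 is not a perfect square, so √26 ∉ Q(√133). By the tower law [K:Q] = [Q(√133,√26):Q(√133)] · [Q(√133):Q] = 2 · 2 = 4.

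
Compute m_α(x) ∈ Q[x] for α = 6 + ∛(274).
m_α(x) = x^3 - 18x^2 + 108x - 490

Set β = α - 6 = ∛(274), so β^3 = 274. Then (α - 6)^3 - 274 = 0, i.e. α is a root of g(x) = (x - 6)^3 - 274 = x^3 - 18x^2 + 108x - 490. Since g(x) = h(x - 6) where h(x) = x^3 - 274, and h is irreducible over Q (because 274 is not a perfect cube, so h has no rational root, and a monic cubic with no rational root is irreducible), g is also irreducible (irreducibility is preserved under the substitution x → x - 6). Hence m_α(x) = x^3 - 18x^2 + 108x - 490.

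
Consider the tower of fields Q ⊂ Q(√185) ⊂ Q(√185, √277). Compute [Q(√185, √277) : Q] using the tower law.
[Q(√185, √277) : Q] = 4

[Q(√185):Q] = 2 (min poly x^2 - 185, irreducible since 185 is squarefree > 1). For the top step, suppose √277 ∈ Q(√185), say √277 = c + d√185 with c, d ∈ Q. Squaring: 277 = c^2 + 185d^2 + 2cd√185. Since √185 ∉ Q this forces 2cd = 0. If d = 0 then √277 = c ∈ Q, contradicting 277 squarefree > 1. If c = 0 then 277 = 185d^2, so 185·277 = (185d)^2 is a perfect square in Q — but 185·277 = 51245 is not a perfect square (since 185 and 277 are distinct squarefree integers). Contradiction. Hence √277 ∉ Q(√185), so x^2 - 277 stays irreducible over Q(√185) and [Q(√185, √277) : Q(√185)] = 2. By the tower law, [Q(√185, √277) : Q] = 2 · 2 = 4.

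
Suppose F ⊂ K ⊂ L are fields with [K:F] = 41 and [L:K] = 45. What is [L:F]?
[L:F] = 1845

The tower law says that for any tower of field extensions F ⊂ K ⊂ L with finite degrees, [L:F] = [L:K] · [K:F]. Here this gives [L:F] = 45 · 41 = 1845.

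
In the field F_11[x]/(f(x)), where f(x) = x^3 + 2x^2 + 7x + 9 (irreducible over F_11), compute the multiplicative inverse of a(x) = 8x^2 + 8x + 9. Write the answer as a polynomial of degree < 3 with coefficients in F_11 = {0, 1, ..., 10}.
a(x)^(-1) ≡ 4x^2 + 10x + 9 (mod f(x))

Since f is irreducible over F_11, F_11[x]/(f) is a field and a(x) ≠ 0 has an inverse. Apply the extended Euclidean algorithm to f(x) and a(x) in F_11[x]: f(x) = (7x + 7)·a(x) + (9x + 1);  a(x) = (7x + 5)·(9x + 1) + (4). The last nonzero remainder is the constant 4 = gcd(f, a) in F_11. Back-substituting through the division chain expresses 4 = s(x)·a(x) + t(x)·f(x) with s(x) ≡ 5x^2 + 7x + 3 (mod f), so (5x^2 + 7x + 3)·a(x) ≡ 4 (mod f). Multiplying by 4^(-1) ≡ 3 in F_11 gives a(x)^(-1) ≡ 3·(5x^2 + 7x + 3) ≡ 4x^2 + 10x + 9 (mod f). Check: (8x^2 + 8x + 9)·(4x^2 + 10x + 9) = 10x^4 + 2x^3 + x^2 + 8x + 4 ≡ 1 (mod x^3 + 2x^2 + 7x + 9).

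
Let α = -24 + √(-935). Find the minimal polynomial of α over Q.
m_α(x) = x^2 + 48x + 1511

From α + 24 = √(-935), squaring gives (α + 24)^2 = -935, i.e. α^2 + 48α + 576 = -935, so α^2 + 48α + 1511 = 0. The discriminant of x^2 + 48x + 1511 is (48)^2 - 4·(1511) = 2304 - 6044 = -3740, and 4·(-935) is not a perfect square in Q since -935 is squarefree and ≠ 1. Hence x^2 + 48x + 1511 is irreducible over Q and is the minimal polynomial of α.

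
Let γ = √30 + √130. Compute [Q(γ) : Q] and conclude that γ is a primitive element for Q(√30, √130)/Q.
[Q(γ) : Q] = 4 (equivalently, Q(γ) = Q(√30, √130))

Obviously Q(γ) ⊆ Q(√30, √130), and [Q(√30, √130):Q] = 4 (since 30, 130 are distinct squarefree integers > 1 with 3900 not a perfect square). To show equality we compute the minimal polynomial of γ. From γ = √30 + √130: γ^2 = 30 + 2√(3900) + 130 = 160 + 2√(3900), so γ^2 - 160 = 2√(3900); squaring, (γ^2 - 160)^2 = 4·3900, i.e. γ^4 - 320γ^2 + 25600 - 15600 = 0, i.e. γ^4 - 320γ^2 + 10000 = 0. So γ is a root of x^4 - 320x^2 + 10000. This polynomial is irreducible over Q: it has no rational root (each ±√30 ± √130 is irrational), and any factorization into two quadratics over Q would force √(3900) ∈ Q (pairing opposite roots) or √30, √130 ∈ Q (other pairings), all impossible. Hence [Q(γ):Q] = 4 = [Q(√30, √130):Q], so Q(γ) = Q(√30, √130).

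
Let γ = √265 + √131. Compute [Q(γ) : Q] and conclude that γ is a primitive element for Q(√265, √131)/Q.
[Q(γ) : Q] = 4 (equivalently, Q(γ) = Q(√265, √131))

Obviously Q(γ) ⊆ Q(√265, √131), and [Q(√265, √131):Q] = 4 (since 265, 131 are distinct squarefree integers > 1 with 34715 not a perfect square). To show equality we compute the minimal polynomial of γ. From γ = √265 + √131: γ^2 = 265 + 2√(34715) + 131 = 396 + 2√(34715), so γ^2 - 396 = 2√(34715); squaring, (γ^2 - 396)^2 = 4·34715, i.e. γ^4 - 792γ^2 + 156816 - 138860 = 0, i.e. γ^4 - 792γ^2 + 17956 = 0. So γ is a root of x^4 - 792x^2 + 17956. This polynomial is irreducible over Q: it has no rational root (each ±√265 ± √131 is irrational), and any factorization into two quadratics over Q would force √(34715) ∈ Q (pairing opposite roots) or √265, √131 ∈ Q (other pairings), all impossible. Hence [Q(γ):Q] = 4 = [Q(√265, √131):Q], so Q(γ) = Q(√265, √131).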